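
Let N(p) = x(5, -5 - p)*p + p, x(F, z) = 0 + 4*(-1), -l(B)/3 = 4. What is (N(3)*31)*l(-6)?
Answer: 3348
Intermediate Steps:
l(B) = -12 (l(B) = -3*4 = -12)
x(F, z) = -4 (x(F, z) = 0 - 4 = -4)
N(p) = -3*p (N(p) = -4*p + p = -3*p)
(N(3)*31)*l(-6) = (-3*3*31)*(-12) = -9*31*(-12) = -279*(-12) = 3348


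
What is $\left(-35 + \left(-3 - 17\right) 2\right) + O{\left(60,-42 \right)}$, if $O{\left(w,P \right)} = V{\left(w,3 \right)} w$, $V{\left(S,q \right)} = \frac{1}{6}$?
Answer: $-65$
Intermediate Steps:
$V{\left(S,q \right)} = \frac{1}{6}$
$O{\left(w,P \right)} = \frac{w}{6}$
$\left(-35 + \left(-3 - 17\right) 2\right) + O{\left(60,-42 \right)} = \left(-35 + \left(-3 - 17\right) 2\right) + \frac{1}{6} \cdot 60 = \left(-35 + \left(-3 - 17\right) 2\right) + 10 = \left(-35 - 40\right) + 10 = -75 + 10 = -65$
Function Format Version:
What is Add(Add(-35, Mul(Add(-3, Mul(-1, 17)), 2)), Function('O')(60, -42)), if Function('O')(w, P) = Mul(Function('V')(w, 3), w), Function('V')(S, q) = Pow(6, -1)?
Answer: -65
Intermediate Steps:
Function('V')(S, q) = Rational(1, 6)
Function('O')(w, P) = Mul(Rational(1, 6), w)
Add(Add(-35, Mul(Add(-3, Mul(-1, 17)), 2)), Function('O')(60, -42)) = Add(Add(-35, Mul(Add(-3, Mul(-1, 17)), 2)), Mul(Rational(1, 6), 60)) = Add(Add(-35, Mul(Add(-3, -17), 2)), 10) = Add(Add(-35, Mul(-20, 2)), 10) = Add(Add(-35, -40), 10) = Add(-75, 10) = -65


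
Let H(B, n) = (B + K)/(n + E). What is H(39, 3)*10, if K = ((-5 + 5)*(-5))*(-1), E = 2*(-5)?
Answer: -390/7 ≈ -55.714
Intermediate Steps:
E = -10
K = 0 (K = (0*(-5))*(-1) = 0*(-1) = 0)
H(B, n) = B/(-10 + n) (H(B, n) = (B + 0)/(n - 10) = B/(-10 + n))
H(39, 3)*10 = (39/(-10 + 3))*10 = (39/(-7))*10 = (39*(-⅐))*10 = -39/7*10 = -390/7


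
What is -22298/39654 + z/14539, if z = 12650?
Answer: 88716239/288264753 ≈ 0.30776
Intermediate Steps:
-22298/39654 + z/14539 = -22298/39654 + 12650/14539 = -22298*1/39654 + 12650*(1/14539) = -11149/19827 + 12650/14539 = 88716239/288264753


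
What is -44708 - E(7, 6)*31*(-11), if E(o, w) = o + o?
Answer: -39934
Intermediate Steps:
E(o, w) = 2*o
-44708 - E(7, 6)*31*(-11) = -44708 - (2*7)*31*(-11) = -44708 - 14*31*(-11) = -44708 - 434*(-11) = -44708 - 1*(-4774) = -44708 + 4774 = -39934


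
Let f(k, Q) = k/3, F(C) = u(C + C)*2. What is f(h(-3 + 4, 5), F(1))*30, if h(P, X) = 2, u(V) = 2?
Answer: 20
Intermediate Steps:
F(C) = 4 (F(C) = 2*2 = 4)
f(k, Q) = k/3 (f(k, Q) = k*(⅓) = k/3)
f(h(-3 + 4, 5), F(1))*30 = ((⅓)*2)*30 = (⅔)*30 = 20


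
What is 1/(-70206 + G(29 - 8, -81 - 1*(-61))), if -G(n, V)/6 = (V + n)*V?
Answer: -1/70086 ≈ -1.4268e-5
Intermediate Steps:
G(n, V) = -6*V*(V + n) (G(n, V) = -6*(V + n)*V = -6*V*(V + n))
1/(-70206 + G(29 - 8, -81 - 1*(-61))) = 1/(-70206 - 6*(-81 - 1*(-61))*((-81 - 1*(-61)) + (29 - 8))) = 1/(-70206 - 6*(-81 + 61)*((-81 + 61) + 21)) = 1/(-70206 - 6*(-20)*(-20 + 21)) = 1/(-70206 - 6*(-20)*1) = 1/(-70206 + 120) = 1/(-70086) = -1/70086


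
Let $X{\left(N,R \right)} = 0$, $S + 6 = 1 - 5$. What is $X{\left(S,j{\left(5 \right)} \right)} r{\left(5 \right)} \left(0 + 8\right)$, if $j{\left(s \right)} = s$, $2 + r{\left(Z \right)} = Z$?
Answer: $0$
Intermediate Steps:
$r{\left(Z \right)} = -2 + Z$
$S = -10$ ($S = -6 + \left(1 - 5\right) = -6 - 4 = -10$)
$X{\left(S,j{\left(5 \right)} \right)} r{\left(5 \right)} \left(0 + 8\right) = 0 \left(-2 + 5\right) \left(0 + 8\right) = 0 \cdot 3 \cdot 8 = 0 \cdot 8 = 0$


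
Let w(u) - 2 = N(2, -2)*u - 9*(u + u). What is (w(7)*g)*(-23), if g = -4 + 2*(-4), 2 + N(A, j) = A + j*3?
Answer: -45816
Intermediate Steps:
N(A, j) = -2 + A + 3*j (N(A, j) = -2 + (A + j*3) = -2 + (A + 3*j) = -2 + A + 3*j)
g = -12 (g = -4 - 8 = -12)
w(u) = 2 - 24*u (w(u) = 2 + ((-2 + 2 + 3*(-2))*u - 9*(u + u)) = 2 + ((-2 + 2 - 6)*u - 18*u) = 2 + (-6*u - 18*u) = 2 - 24*u)
(w(7)*g)*(-23) = ((2 - 24*7)*(-12))*(-23) = ((2 - 168)*(-12))*(-23) = -166*(-12)*(-23) = 1992*(-23) = -45816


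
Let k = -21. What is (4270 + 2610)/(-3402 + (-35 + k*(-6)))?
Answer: -160/77 ≈ -2.0779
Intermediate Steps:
(4270 + 2610)/(-3402 + (-35 + k*(-6))) = (4270 + 2610)/(-3402 + (-35 - 21*(-6))) = 6880/(-3402 + (-35 + 126)) = 6880/(-3402 + 91) = 6880/(-3311) = 6880*(-1/3311) = -160/77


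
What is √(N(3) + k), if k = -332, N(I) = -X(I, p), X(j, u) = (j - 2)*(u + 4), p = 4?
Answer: 2*I*√85 ≈ 18.439*I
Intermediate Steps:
X(j, u) = (-2 + j)*(4 + u)
N(I) = 16 - 8*I (N(I) = -(-8 - 2*4 + 4*I + I*4) = -(-8 - 8 + 4*I + 4*I) = -(-16 + 8*I) = 16 - 8*I)
√(N(3) + k) = √((16 - 8*3) - 332) = √((16 - 24) - 332) = √(-8 - 332) = √(-340) = 2*I*√85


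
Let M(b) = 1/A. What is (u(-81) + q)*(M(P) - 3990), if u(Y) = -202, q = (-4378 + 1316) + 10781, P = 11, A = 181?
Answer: -5428694713/181 ≈ -2.9993e+7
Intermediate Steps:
q = 7719 (q = -3062 + 10781 = 7719)
M(b) = 1/181
(u(-81) + q)*(M(P) - 3990) = (-202 + 7719)*(1/181 - 3990) = 7517*(-722189/181) = -5428694713/181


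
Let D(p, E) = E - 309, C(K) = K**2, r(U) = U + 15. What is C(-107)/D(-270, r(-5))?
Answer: -11449/299 ≈ -38.291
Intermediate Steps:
r(U) = 15 + U
D(p, E) = -309 + E
C(-107)/D(-270, r(-5)) = (-107)**2/(-309 + (15 - 5)) = 11449/(-309 + 10) = 11449/(-299) = 11449*(-1/299) = -11449/299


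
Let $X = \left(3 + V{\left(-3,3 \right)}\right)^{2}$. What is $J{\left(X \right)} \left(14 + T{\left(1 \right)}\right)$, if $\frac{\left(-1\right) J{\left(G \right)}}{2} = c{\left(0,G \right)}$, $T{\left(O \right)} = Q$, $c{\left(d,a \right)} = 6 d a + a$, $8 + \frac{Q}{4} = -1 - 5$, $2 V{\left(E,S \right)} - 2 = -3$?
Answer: $525$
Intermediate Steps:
$V{\left(E,S \right)} = - \frac{1}{2}$ ($V{\left(E,S \right)} = 1 + \frac{1}{2} \left(-3\right) = 1 - \frac{3}{2} = - \frac{1}{2}$)
$Q = -56$ ($Q = -32 + 4 \left(-1 - 5\right) = -32 + 4 \left(-6\right) = -32 - 24 = -56$)
$c{\left(d,a \right)} = a + 6 a d$ ($c{\left(d,a \right)} = 6 a d + a = a + 6 a d$)
$T{\left(O \right)} = -56$
$X = \frac{25}{4}$ ($X = \left(3 - \frac{1}{2}\right)^{2} = \left(\frac{5}{2}\right)^{2} = \frac{25}{4} \approx 6.25$)
$J{\left(G \right)} = - 2 G$ ($J{\left(G \right)} = - 2 G \left(1 + 6 \cdot 0\right) = - 2 G \left(1 + 0\right) = - 2 G 1 = - 2 G$)
$J{\left(X \right)} \left(14 + T{\left(1 \right)}\right) = \left(-2\right) \frac{25}{4} \left(14 - 56\right) = \left(- \frac{25}{2}\right) \left(-42\right) = 525$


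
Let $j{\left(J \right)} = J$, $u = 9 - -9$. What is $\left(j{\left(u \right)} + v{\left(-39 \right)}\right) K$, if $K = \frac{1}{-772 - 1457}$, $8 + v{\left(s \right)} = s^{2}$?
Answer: $- \frac{1531}{2229} \approx -0.68686$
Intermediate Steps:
$u = 18$ ($u = 9 + 9 = 18$)
$v{\left(s \right)} = -8 + s^{2}$
$K = - \frac{1}{2229}$ ($K = \frac{1}{-2229} = - \frac{1}{2229} \approx -0.00044863$)
$\left(j{\left(u \right)} + v{\left(-39 \right)}\right) K = \left(18 - \left(8 - \left(-39\right)^{2}\right)\right) \left(- \frac{1}{2229}\right) = \left(18 + \left(-8 + 1521\right)\right) \left(- \frac{1}{2229}\right) = \left(18 + 1513\right) \left(- \frac{1}{2229}\right) = 1531 \left(- \frac{1}{2229}\right) = - \frac{1531}{2229}$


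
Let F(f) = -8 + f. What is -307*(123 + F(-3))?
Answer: -34384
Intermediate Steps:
-307*(123 + F(-3)) = -307*(123 + (-8 - 3)) = -307*(123 - 11) = -307*112 = -34384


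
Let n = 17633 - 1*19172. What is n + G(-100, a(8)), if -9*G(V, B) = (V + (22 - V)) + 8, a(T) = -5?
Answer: -4627/3 ≈ -1542.3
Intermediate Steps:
n = -1539 (n = 17633 - 19172 = -1539)
G(V, B) = -10/3 (G(V, B) = -((V + (22 - V)) + 8)/9 = -(22 + 8)/9 = -⅑*30 = -10/3)
n + G(-100, a(8)) = -1539 - 10/3 = -4627/3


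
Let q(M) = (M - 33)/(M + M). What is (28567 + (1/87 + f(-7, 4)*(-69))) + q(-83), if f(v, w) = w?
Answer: 204294440/7221 ≈ 28292.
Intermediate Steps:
q(M) = (-33 + M)/(2*M) (q(M) = (-33 + M)/((2*M)) = (-33 + M)*(1/(2*M)) = (-33 + M)/(2*M))
(28567 + (1/87 + f(-7, 4)*(-69))) + q(-83) = (28567 + (1/87 + 4*(-69))) + (½)*(-33 - 83)/(-83) = (28567 + (1/87 - 276)) + (½)*(-1/83)*(-116) = (28567 - 24011/87) + 58/83 = 2461318/87 + 58/83 = 204294440/7221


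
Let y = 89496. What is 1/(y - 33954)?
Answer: 1/55542 ≈ 1.8004e-5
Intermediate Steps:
1/(y - 33954) = 1/(89496 - 33954) = 1/55542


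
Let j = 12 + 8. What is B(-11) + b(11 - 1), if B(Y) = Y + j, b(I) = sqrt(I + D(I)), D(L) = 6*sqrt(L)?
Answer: 9 + sqrt(10 + 6*sqrt(10)) ≈ 14.383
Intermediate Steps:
b(I) = sqrt(I + 6*sqrt(I))
j = 20
B(Y) = 20 + Y (B(Y) = Y + 20 = 20 + Y)
B(-11) + b(11 - 1) = (20 - 11) + sqrt((11 - 1) + 6*sqrt(11 - 1)) = 9 + sqrt(10 + 6*sqrt(10))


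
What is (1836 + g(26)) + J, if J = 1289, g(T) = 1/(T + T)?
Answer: 162501/52 ≈ 3125.0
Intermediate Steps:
g(T) = 1/(2*T)
(1836 + g(26)) + J = (1836 + (½)/26) + 1289 = (1836 + (½)*(1/26)) + 1289 = (1836 + 1/52) + 1289 = 95473/52 + 1289 = 162501/52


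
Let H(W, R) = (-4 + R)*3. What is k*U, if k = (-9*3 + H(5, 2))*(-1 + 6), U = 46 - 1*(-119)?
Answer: -27225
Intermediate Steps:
H(W, R) = -12 + 3*R
U = 165 (U = 46 + 119 = 165)
k = -165 (k = (-9*3 + (-12 + 3*2))*(-1 + 6) = (-27 + (-12 + 6))*5 = (-27 - 6)*5 = -33*5 = -165)
k*U = -165*165 = -27225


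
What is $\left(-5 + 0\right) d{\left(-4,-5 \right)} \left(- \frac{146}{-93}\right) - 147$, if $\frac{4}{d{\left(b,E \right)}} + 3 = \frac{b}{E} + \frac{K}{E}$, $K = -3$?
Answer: $- \frac{11846}{93} \approx -127.38$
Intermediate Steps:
$d{\left(b,E \right)} = \frac{4}{-3 - \frac{3}{E} + \frac{b}{E}}$ ($d{\left(b,E \right)} = \frac{4}{-3 + \left(\frac{b}{E} - \frac{3}{E}\right)} = \frac{4}{-3 + \left(- \frac{3}{E} + \frac{b}{E}\right)} = \frac{4}{-3 - \frac{3}{E} + \frac{b}{E}}$)
$\left(-5 + 0\right) d{\left(-4,-5 \right)} \left(- \frac{146}{-93}\right) - 147 = \left(-5 + 0\right) 4 \left(-5\right) \frac{1}{-3 - 4 - -15} \left(- \frac{146}{-93}\right) - 147 = - 5 \cdot 4 \left(-5\right) \frac{1}{-3 - 4 + 15} \left(\left(-146\right) \left(- \frac{1}{93}\right)\right) - 147 = - 5 \cdot 4 \left(-5\right) \frac{1}{8} \cdot \frac{146}{93} - 147 = \left(-5\right) \left(- \frac{5}{2}\right) \frac{146}{93} - 147 = \frac{25}{2} \cdot \frac{146}{93} - 147 = \frac{1825}{93} - 147 = - \frac{11846}{93}$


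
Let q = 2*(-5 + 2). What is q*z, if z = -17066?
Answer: 102396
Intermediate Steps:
q = -6 (q = 2*(-3) = -6)
q*z = -6*(-17066) = 102396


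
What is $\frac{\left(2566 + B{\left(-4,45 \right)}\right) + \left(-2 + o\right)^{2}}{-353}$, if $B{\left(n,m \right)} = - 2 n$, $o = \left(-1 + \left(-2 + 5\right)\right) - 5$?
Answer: $- \frac{2599}{353} \approx -7.3626$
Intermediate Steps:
$o = -3$ ($o = \left(-1 + 3\right) - 5 = 2 - 5 = -3$)
$\frac{\left(2566 + B{\left(-4,45 \right)}\right) + \left(-2 + o\right)^{2}}{-353} = \frac{\left(2566 - -8\right) + \left(-2 - 3\right)^{2}}{-353} = \left(\left(2566 + 8\right) + \left(-5\right)^{2}\right) \left(- \frac{1}{353}\right) = \left(2574 + 25\right) \left(- \frac{1}{353}\right) = 2599 \left(- \frac{1}{353}\right) = - \frac{2599}{353}$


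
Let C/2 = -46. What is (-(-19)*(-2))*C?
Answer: 3496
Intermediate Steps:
C = -92 (C = 2*(-46) = -92)
(-(-19)*(-2))*C = -(-19)*(-2)*(-92) = -19*2*(-92) = -38*(-92) = 3496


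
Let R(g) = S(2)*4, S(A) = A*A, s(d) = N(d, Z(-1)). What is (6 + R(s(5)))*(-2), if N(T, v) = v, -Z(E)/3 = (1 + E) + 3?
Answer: -44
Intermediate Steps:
Z(E) = -12 - 3*E (Z(E) = -3*((1 + E) + 3) = -3*(4 + E) = -12 - 3*E)
s(d) = -9 (s(d) = -12 - 3*(-1) = -12 + 3 = -9)
S(A) = A²
R(g) = 16 (R(g) = 2²*4 = 4*4 = 16)
(6 + R(s(5)))*(-2) = (6 + 16)*(-2) = 22*(-2) = -44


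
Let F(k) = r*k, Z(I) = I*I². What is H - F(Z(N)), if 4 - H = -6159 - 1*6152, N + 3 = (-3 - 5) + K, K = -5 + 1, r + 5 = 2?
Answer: 2190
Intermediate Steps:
r = -3 (r = -5 + 2 = -3)
K = -4
N = -15 (N = -3 + ((-3 - 5) - 4) = -3 + (-8 - 4) = -3 - 12 = -15)
Z(I) = I³
H = 12315 (H = 4 - (-6159 - 1*6152) = 4 - (-6159 - 6152) = 4 - 1*(-12311) = 4 + 12311 = 12315)
F(k) = -3*k
H - F(Z(N)) = 12315 - (-3)*(-15)³ = 12315 - (-3)*(-3375) = 12315 - 1*10125 = 12315 - 10125 = 2190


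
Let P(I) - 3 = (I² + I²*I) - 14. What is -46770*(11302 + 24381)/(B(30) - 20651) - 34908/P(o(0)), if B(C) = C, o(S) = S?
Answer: 1122215934/13343 ≈ 84105.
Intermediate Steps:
P(I) = -11 + I² + I³ (P(I) = 3 + ((I² + I²*I) - 14) = 3 + ((I² + I³) - 14) = 3 + (-14 + I² + I³) = -11 + I² + I³)
-46770*(11302 + 24381)/(B(30) - 20651) - 34908/P(o(0)) = -46770*(11302 + 24381)/(30 - 20651) - 34908/(-11 + 0² + 0³) = -46770/((-20621/35683)) - 34908/(-11 + 0 + 0) = -46770/((-20621*1/35683)) - 34908/(-11) = -46770/(-1213/2099) - 34908*(-1/11) = -46770*(-2099/1213) + 34908/11 = 98170230/1213 + 34908/11 = 1122215934/13343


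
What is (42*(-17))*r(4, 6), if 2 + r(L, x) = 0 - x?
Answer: 5712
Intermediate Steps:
r(L, x) = -2 - x (r(L, x) = -2 + (0 - x) = -2 - x)
(42*(-17))*r(4, 6) = (42*(-17))*(-2 - 1*6) = -714*(-2 - 6) = -714*(-8) = 5712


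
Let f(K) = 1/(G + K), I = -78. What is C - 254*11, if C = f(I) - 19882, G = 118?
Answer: -907039/40 ≈ -22676.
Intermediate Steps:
f(K) = 1/(118 + K)
C = -795279/40 (C = 1/(118 - 78) - 19882 = 1/40 - 19882 = -795279/40 ≈ -19882.)
C - 254*11 = -795279/40 - 254*11 = -795279/40 - 1*2794 = -795279/40 - 2794 = -907039/40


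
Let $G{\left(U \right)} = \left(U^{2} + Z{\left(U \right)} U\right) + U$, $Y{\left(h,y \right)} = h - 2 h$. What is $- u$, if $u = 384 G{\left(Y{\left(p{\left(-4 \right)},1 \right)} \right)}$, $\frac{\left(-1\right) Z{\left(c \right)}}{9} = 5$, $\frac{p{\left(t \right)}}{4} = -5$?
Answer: $184320$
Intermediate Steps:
$p{\left(t \right)} = -20$ ($p{\left(t \right)} = 4 \left(-5\right) = -20$)
$Z{\left(c \right)} = -45$ ($Z{\left(c \right)} = \left(-9\right) 5 = -45$)
$Y{\left(h,y \right)} = - h$
$G{\left(U \right)} = U^{2} - 44 U$ ($G{\left(U \right)} = \left(U^{2} - 45 U\right) + U = U^{2} - 44 U$)
$u = -184320$ ($u = 384 \left(-1\right) \left(-20\right) \left(-44 - -20\right) = 384 \cdot 20 \left(-44 + 20\right) = 384 \cdot 20 \left(-24\right) = 384 \left(-480\right) = -184320$)
$- u = \left(-1\right) \left(-184320\right) = 184320$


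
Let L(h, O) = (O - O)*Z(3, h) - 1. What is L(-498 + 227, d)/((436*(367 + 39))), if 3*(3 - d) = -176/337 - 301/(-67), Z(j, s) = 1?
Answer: -1/177016 ≈ -5.6492e-6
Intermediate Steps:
d = 113566/67737 (d = 3 - (-176/337 - 301/(-67))/3 = 3 - (-176*1/337 - 301*(-1/67))/3 = 3 - (-176/337 + 301/67)/3 = 3 - ⅓*89645/22579 = 3 - 89645/67737 = 113566/67737 ≈ 1.6766)
L(h, O) = -1 (L(h, O) = (O - O)*1 - 1 = 0*1 - 1 = 0 - 1 = -1)
L(-498 + 227, d)/((436*(367 + 39))) = -1/(436*(367 + 39)) = -1/(436*406) = -1/177016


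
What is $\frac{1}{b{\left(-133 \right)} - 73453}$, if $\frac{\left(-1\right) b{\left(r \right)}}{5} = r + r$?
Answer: $- \frac{1}{72123} \approx -1.3865 \cdot 10^{-5}$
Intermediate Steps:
$b{\left(r \right)} = - 10 r$ ($b{\left(r \right)} = - 5 \left(r + r\right) = - 5 \cdot 2 r = - 10 r$)
$\frac{1}{b{\left(-133 \right)} - 73453} = \frac{1}{\left(-10\right) \left(-133\right) - 73453} = \frac{1}{1330 - 73453} = \frac{1}{-72123} = - \frac{1}{72123}$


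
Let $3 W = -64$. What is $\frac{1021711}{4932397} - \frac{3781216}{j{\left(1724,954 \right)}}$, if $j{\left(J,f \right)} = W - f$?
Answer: $\frac{27977182445321}{7216096811} \approx 3877.1$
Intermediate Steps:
$W = - \frac{64}{3}$ ($W = \frac{1}{3} \left(-64\right) = - \frac{64}{3} \approx -21.333$)
$j{\left(J,f \right)} = - \frac{64}{3} - f$
$\frac{1021711}{4932397} - \frac{3781216}{j{\left(1724,954 \right)}} = \frac{1021711}{4932397} - \frac{3781216}{- \frac{64}{3} - 954} = 1021711 \cdot \frac{1}{4932397} - \frac{3781216}{- \frac{64}{3} - 954} = \frac{1021711}{4932397} - \frac{3781216}{- \frac{2926}{3}} = \frac{1021711}{4932397} - - \frac{5671824}{1463} = \frac{1021711}{4932397} + \frac{5671824}{1463} = \frac{27977182445321}{7216096811}$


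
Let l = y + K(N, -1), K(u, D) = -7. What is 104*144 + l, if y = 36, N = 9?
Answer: 15005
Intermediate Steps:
l = 29 (l = 36 - 7 = 29)
104*144 + l = 104*144 + 29 = 14976 + 29 = 15005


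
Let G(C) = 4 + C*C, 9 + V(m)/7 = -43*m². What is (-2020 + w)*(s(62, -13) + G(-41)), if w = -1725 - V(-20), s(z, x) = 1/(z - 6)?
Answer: 786687657/4 ≈ 1.9667e+8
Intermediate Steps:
V(m) = -63 - 301*m² (V(m) = -63 + 7*(-43*m²) = -63 - 301*m²)
G(C) = 4 + C²
s(z, x) = 1/(-6 + z)
w = 118738 (w = -1725 - (-63 - 301*(-20)²) = -1725 - (-63 - 301*400) = -1725 - (-63 - 120400) = -1725 - 1*(-120463) = -1725 + 120463 = 118738)
(-2020 + w)*(s(62, -13) + G(-41)) = (-2020 + 118738)*(1/(-6 + 62) + (4 + (-41)²)) = 116718*(1/56 + (4 + 1681)) = 116718*(1/56 + 1685) = 116718*(94361/56) = 786687657/4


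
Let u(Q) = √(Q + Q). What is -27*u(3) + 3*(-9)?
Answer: -27 - 27*√6 ≈ -93.136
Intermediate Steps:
u(Q) = √2*√Q (u(Q) = √(2*Q) = √2*√Q)
-27*u(3) + 3*(-9) = -27*√2*√3 + 3*(-9) = -27*√6 - 27 = -27 - 27*√6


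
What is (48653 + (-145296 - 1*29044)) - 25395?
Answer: -151082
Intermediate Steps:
(48653 + (-145296 - 1*29044)) - 25395 = (48653 + (-145296 - 29044)) - 25395 = (48653 - 174340) - 25395 = -125687 - 25395 = -151082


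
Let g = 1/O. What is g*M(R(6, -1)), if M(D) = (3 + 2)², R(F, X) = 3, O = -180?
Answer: -5/36 ≈ -0.13889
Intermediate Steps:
M(D) = 25 (M(D) = 5² = 25)
g = -1/180 (g = 1/(-180) = -1/180 ≈ -0.0055556)
g*M(R(6, -1)) = -1/180*25 = -5/36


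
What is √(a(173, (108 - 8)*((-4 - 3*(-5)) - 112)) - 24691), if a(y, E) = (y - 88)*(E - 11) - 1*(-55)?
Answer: I*√884071 ≈ 940.25*I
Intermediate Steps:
a(y, E) = 55 + (-88 + y)*(-11 + E) (a(y, E) = (-88 + y)*(-11 + E) + 55 = 55 + (-88 + y)*(-11 + E))
√(a(173, (108 - 8)*((-4 - 3*(-5)) - 112)) - 24691) = √((1023 - 88*(108 - 8)*((-4 - 3*(-5)) - 112) - 11*173 + ((108 - 8)*((-4 - 3*(-5)) - 112))*173) - 24691) = √((1023 - 8800*((-4 + 15) - 112) - 1903 + (100*((-4 + 15) - 112))*173) - 24691) = √((1023 - 8800*(11 - 112) - 1903 + (100*(11 - 112))*173) - 24691) = √((1023 - 8800*(-101) - 1903 + (100*(-101))*173) - 24691) = √((1023 - 88*(-10100) - 1903 - 10100*173) - 24691) = √((1023 + 888800 - 1903 - 1747300) - 24691) = √(-859380 - 24691) = √(-884071) = I*√884071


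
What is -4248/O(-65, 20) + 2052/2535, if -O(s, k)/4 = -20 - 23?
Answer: -867978/36335 ≈ -23.888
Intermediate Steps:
O(s, k) = 172 (O(s, k) = -4*(-20 - 23) = -4*(-43) = 172)
-4248/O(-65, 20) + 2052/2535 = -4248/172 + 2052/2535 = -4248*1/172 + 2052*(1/2535) = -1062/43 + 684/845 = -867978/36335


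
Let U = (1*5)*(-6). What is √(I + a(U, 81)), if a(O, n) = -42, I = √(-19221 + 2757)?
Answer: √(-42 + 28*I*√21) ≈ 6.8195 + 9.4077*I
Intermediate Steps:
I = 28*I*√21 (I = √(-16464) = 28*I*√21 ≈ 128.31*I)
U = -30 (U = 5*(-6) = -30)
√(I + a(U, 81)) = √(28*I*√21 - 42) = √(-42 + 28*I*√21)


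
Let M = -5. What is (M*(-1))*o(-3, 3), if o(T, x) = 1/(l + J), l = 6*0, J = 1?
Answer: 5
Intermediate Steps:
l = 0
o(T, x) = 1 (o(T, x) = 1/(0 + 1) = 1/1 = 1)
(M*(-1))*o(-3, 3) = -5*(-1)*1 = 5*1 = 5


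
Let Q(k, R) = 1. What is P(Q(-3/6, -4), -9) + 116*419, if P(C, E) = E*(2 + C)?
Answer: 48577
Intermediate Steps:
P(Q(-3/6, -4), -9) + 116*419 = -9*(2 + 1) + 116*419 = -9*3 + 48604 = -27 + 48604 = 48577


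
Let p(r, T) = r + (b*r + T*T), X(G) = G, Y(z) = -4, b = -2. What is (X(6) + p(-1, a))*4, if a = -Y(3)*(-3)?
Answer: 604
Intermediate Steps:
a = -12 (a = -1*(-4)*(-3) = 4*(-3) = -12)
p(r, T) = T**2 - r (p(r, T) = r + (-2*r + T*T) = r + (-2*r + T**2) = r + (T**2 - 2*r) = T**2 - r)
(X(6) + p(-1, a))*4 = (6 + ((-12)**2 - 1*(-1)))*4 = (6 + (144 + 1))*4 = (6 + 145)*4 = 151*4 = 604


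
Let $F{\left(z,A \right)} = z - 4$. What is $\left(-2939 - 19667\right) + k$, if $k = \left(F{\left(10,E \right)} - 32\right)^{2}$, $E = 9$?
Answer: $-21930$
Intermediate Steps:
$F{\left(z,A \right)} = -4 + z$ ($F{\left(z,A \right)} = z - 4 = -4 + z$)
$k = 676$ ($k = \left(\left(-4 + 10\right) - 32\right)^{2} = \left(6 - 32\right)^{2} = \left(-26\right)^{2} = 676$)
$\left(-2939 - 19667\right) + k = \left(-2939 - 19667\right) + 676 = -22606 + 676 = -21930$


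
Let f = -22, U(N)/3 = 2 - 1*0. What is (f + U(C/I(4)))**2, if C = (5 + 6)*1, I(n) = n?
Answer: 256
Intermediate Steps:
C = 11 (C = 11*1 = 11)
U(N) = 6 (U(N) = 3*(2 - 1*0) = 3*(2 + 0) = 3*2 = 6)
(f + U(C/I(4)))**2 = (-22 + 6)**2 = (-16)**2 = 256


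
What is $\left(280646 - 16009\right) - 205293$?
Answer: $59344$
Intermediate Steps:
$\left(280646 - 16009\right) - 205293 = 264637 - 205293 = 59344$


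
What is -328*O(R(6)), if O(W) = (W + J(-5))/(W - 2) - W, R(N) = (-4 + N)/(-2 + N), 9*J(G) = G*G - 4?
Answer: 7052/9 ≈ 783.56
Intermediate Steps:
J(G) = -4/9 + G²/9 (J(G) = (G*G - 4)/9 = (G² - 4)/9 = (-4 + G²)/9 = -4/9 + G²/9)
R(N) = (-4 + N)/(-2 + N)
O(W) = -W + (7/3 + W)/(-2 + W) (O(W) = (W + (-4/9 + (⅑)*(-5)²))/(W - 2) - W = (W + (-4/9 + (⅑)*25))/(-2 + W) - W = (W + (-4/9 + 25/9))/(-2 + W) - W = (W + 7/3)/(-2 + W) - W = (7/3 + W)/(-2 + W) - W = -W + (7/3 + W)/(-2 + W))
-328*O(R(6)) = -328*(7/3 - ((-4 + 6)/(-2 + 6))² + 3*((-4 + 6)/(-2 + 6)))/(-2 + (-4 + 6)/(-2 + 6)) = -328*(7/3 - (2/4)² + 3*(2/4))/(-2 + 2/4) = -328*(7/3 - ((¼)*2)² + 3*((¼)*2))/(-2 + (¼)*2) = -328*(7/3 - (½)² + 3*(½))/(-2 + ½) = -328*(7/3 - 1*¼ + 3/2)/(-3/2) = -(-656)*(7/3 - ¼ + 3/2)/3 = -(-656)*43/(3*12) = -328*(-43/18) = 7052/9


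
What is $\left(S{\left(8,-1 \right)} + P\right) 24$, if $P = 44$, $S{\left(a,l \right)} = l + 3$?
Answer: $1104$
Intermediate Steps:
$S{\left(a,l \right)} = 3 + l$
$\left(S{\left(8,-1 \right)} + P\right) 24 = \left(\left(3 - 1\right) + 44\right) 24 = \left(2 + 44\right) 24 = 46 \cdot 24 = 1104$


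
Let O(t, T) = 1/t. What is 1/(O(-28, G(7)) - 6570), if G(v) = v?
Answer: -28/183961 ≈ -0.00015221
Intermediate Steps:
1/(O(-28, G(7)) - 6570) = 1/(1/(-28) - 6570) = 1/(-1/28 - 6570) = 1/(-183961/28) = -28/183961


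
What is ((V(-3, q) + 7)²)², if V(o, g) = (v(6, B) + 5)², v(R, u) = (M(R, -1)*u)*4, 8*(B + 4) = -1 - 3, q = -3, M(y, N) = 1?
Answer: 959512576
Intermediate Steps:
B = -9/2 (B = -4 + (-1 - 3)/8 = -4 + (⅛)*(-4) = -4 - ½ = -9/2 ≈ -4.5000)
v(R, u) = 4*u (v(R, u) = (1*u)*4 = u*4 = 4*u)
V(o, g) = 169 (V(o, g) = (4*(-9/2) + 5)² = (-18 + 5)² = (-13)² = 169)
((V(-3, q) + 7)²)² = ((169 + 7)²)² = (176²)² = 30976² = 959512576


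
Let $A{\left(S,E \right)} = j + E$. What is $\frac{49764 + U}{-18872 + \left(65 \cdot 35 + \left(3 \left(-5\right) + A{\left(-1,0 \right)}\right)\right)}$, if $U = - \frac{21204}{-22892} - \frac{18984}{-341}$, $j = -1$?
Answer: $- \frac{97227038925}{32420983859} \approx -2.9989$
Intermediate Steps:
$A{\left(S,E \right)} = -1 + E$
$U = \frac{110453073}{1951543}$ ($U = \left(-21204\right) \left(- \frac{1}{22892}\right) - - \frac{18984}{341} = \frac{5301}{5723} + \frac{18984}{341} = \frac{110453073}{1951543} \approx 56.598$)
$\frac{49764 + U}{-18872 + \left(65 \cdot 35 + \left(3 \left(-5\right) + A{\left(-1,0 \right)}\right)\right)} = \frac{49764 + \frac{110453073}{1951543}}{-18872 + \left(65 \cdot 35 + \left(3 \left(-5\right) + \left(-1 + 0\right)\right)\right)} = \frac{97227038925}{1951543 \left(-18872 + \left(2275 - 16\right)\right)} = \frac{97227038925}{1951543 \left(-18872 + 2259\right)} = \frac{97227038925}{1951543 \left(-16613\right)} = \frac{97227038925}{1951543} \left(- \frac{1}{16613}\right) = - \frac{97227038925}{32420983859}$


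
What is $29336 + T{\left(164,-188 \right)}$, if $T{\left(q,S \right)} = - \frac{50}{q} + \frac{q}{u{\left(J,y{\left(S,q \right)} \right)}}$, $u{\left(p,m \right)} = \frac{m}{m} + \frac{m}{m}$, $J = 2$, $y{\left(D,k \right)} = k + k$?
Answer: $\frac{2412251}{82} \approx 29418.0$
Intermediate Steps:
$y{\left(D,k \right)} = 2 k$
$u{\left(p,m \right)} = 2$ ($u{\left(p,m \right)} = 1 + 1 = 2$)
$T{\left(q,S \right)} = \frac{q}{2} - \frac{50}{q}$ ($T{\left(q,S \right)} = - \frac{50}{q} + \frac{q}{2} = \frac{q}{2} - \frac{50}{q}$)
$29336 + T{\left(164,-188 \right)} = 29336 + \left(\frac{1}{2} \cdot 164 - \frac{50}{164}\right) = 29336 + \left(82 - \frac{25}{82}\right) = 29336 + \frac{6699}{82} = \frac{2412251}{82}$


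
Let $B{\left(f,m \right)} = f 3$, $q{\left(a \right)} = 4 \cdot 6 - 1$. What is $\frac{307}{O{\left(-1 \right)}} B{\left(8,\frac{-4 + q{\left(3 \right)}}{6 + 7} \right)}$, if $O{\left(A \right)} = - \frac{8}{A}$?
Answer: $921$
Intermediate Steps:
$q{\left(a \right)} = 23$ ($q{\left(a \right)} = 24 - 1 = 23$)
$B{\left(f,m \right)} = 3 f$
$\frac{307}{O{\left(-1 \right)}} B{\left(8,\frac{-4 + q{\left(3 \right)}}{6 + 7} \right)} = \frac{307}{\left(-8\right) \frac{1}{-1}} \cdot 3 \cdot 8 = \frac{307}{\left(-8\right) \left(-1\right)} 24 = \frac{307}{8} \cdot 24 = 921$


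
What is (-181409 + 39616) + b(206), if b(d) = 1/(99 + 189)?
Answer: -40836383/288 ≈ -1.4179e+5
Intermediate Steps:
b(d) = 1/288
(-181409 + 39616) + b(206) = (-181409 + 39616) + 1/288 = -141793 + 1/288 = -40836383/288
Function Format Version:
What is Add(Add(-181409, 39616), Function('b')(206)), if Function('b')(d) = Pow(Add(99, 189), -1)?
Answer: Rational(-40836383, 288) ≈ -1.4179e+5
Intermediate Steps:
Function('b')(d) = Rational(1, 288) (Function('b')(d) = Pow(288, -1) = Rational(1, 288))
Add(Add(-181409, 39616), Function('b')(206)) = Add(Add(-181409, 39616), Rational(1, 288)) = Add(-141793, Rational(1, 288)) = Rational(-40836383, 288)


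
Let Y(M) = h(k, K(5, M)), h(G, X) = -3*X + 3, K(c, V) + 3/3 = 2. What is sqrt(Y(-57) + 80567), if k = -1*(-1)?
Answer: sqrt(80567) ≈ 283.84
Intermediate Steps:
K(c, V) = 1 (K(c, V) = -1 + 2 = 1)
k = 1
h(G, X) = 3 - 3*X
Y(M) = 0 (Y(M) = 3 - 3*1 = 3 - 3 = 0)
sqrt(Y(-57) + 80567) = sqrt(0 + 80567) = sqrt(80567)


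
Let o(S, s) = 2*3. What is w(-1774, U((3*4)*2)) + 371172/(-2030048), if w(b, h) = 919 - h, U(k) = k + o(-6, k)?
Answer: 451085375/507512 ≈ 888.82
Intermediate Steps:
o(S, s) = 6
U(k) = 6 + k (U(k) = k + 6 = 6 + k)
w(-1774, U((3*4)*2)) + 371172/(-2030048) = (919 - (6 + (3*4)*2)) + 371172/(-2030048) = (919 - (6 + 12*2)) + 371172*(-1/2030048) = (919 - (6 + 24)) - 92793/507512 = (919 - 1*30) - 92793/507512 = (919 - 30) - 92793/507512 = 889 - 92793/507512 = 451085375/507512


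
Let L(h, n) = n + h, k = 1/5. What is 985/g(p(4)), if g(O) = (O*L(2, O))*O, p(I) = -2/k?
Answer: -197/160 ≈ -1.2313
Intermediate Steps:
k = ⅕ ≈ 0.20000
L(h, n) = h + n
p(I) = -10 (p(I) = -2/⅕ = -2*5 = -10)
g(O) = O²*(2 + O) (g(O) = (O*(2 + O))*O = O²*(2 + O))
985/g(p(4)) = 985/(((-10)²*(2 - 10))) = 985/((100*(-8))) = 985/(-800) = 985*(-1/800) = -197/160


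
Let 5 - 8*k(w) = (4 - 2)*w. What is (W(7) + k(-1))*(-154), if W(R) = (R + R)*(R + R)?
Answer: -121275/4 ≈ -30319.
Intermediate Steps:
W(R) = 4*R² (W(R) = (2*R)*(2*R) = 4*R²)
k(w) = 5/8 - w/4 (k(w) = 5/8 - (4 - 2)*w/8 = 5/8 - w/4)
(W(7) + k(-1))*(-154) = (4*7² + (5/8 - ¼*(-1)))*(-154) = (4*49 + (5/8 + ¼))*(-154) = (196 + 7/8)*(-154) = (1575/8)*(-154) = -121275/4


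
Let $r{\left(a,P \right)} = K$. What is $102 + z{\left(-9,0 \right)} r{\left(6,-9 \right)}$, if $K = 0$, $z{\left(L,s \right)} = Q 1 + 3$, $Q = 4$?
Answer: $102$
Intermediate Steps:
$z{\left(L,s \right)} = 7$ ($z{\left(L,s \right)} = 4 \cdot 1 + 3 = 4 + 3 = 7$)
$r{\left(a,P \right)} = 0$
$102 + z{\left(-9,0 \right)} r{\left(6,-9 \right)} = 102 + 7 \cdot 0 = 102 + 0 = 102$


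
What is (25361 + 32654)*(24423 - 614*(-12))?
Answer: 1844354865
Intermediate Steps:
(25361 + 32654)*(24423 - 614*(-12)) = 58015*(24423 + 7368) = 58015*31791 = 1844354865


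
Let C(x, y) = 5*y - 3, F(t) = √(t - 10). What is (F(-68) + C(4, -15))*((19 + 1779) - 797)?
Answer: -78078 + 1001*I*√78 ≈ -78078.0 + 8840.6*I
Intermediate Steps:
F(t) = √(-10 + t)
C(x, y) = -3 + 5*y
(F(-68) + C(4, -15))*((19 + 1779) - 797) = (√(-10 - 68) + (-3 + 5*(-15)))*((19 + 1779) - 797) = (√(-78) + (-3 - 75))*(1798 - 797) = (I*√78 - 78)*1001 = (-78 + I*√78)*1001 = -78078 + 1001*I*√78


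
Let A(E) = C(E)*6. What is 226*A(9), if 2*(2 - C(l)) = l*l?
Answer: -52206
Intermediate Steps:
C(l) = 2 - l²/2 (C(l) = 2 - l*l/2 = 2 - l²/2)
A(E) = 12 - 3*E² (A(E) = (2 - E²/2)*6 = 12 - 3*E²)
226*A(9) = 226*(12 - 3*9²) = 226*(12 - 3*81) = 226*(12 - 243) = 226*(-231) = -52206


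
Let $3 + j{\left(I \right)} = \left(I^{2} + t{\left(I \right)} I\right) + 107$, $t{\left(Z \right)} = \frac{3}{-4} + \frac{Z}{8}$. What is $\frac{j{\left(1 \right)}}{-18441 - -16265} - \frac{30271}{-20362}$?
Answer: $\frac{254977649}{177230848} \approx 1.4387$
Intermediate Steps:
$t{\left(Z \right)} = - \frac{3}{4} + \frac{Z}{8}$ ($t{\left(Z \right)} = 3 \left(- \frac{1}{4}\right) + Z \frac{1}{8} = - \frac{3}{4} + \frac{Z}{8}$)
$j{\left(I \right)} = 104 + I^{2} + I \left(- \frac{3}{4} + \frac{I}{8}\right)$ ($j{\left(I \right)} = -3 + \left(\left(I^{2} + \left(- \frac{3}{4} + \frac{I}{8}\right) I\right) + 107\right) = -3 + \left(\left(I^{2} + I \left(- \frac{3}{4} + \frac{I}{8}\right)\right) + 107\right) = -3 + \left(107 + I^{2} + I \left(- \frac{3}{4} + \frac{I}{8}\right)\right) = 104 + I^{2} + I \left(- \frac{3}{4} + \frac{I}{8}\right)$)
$\frac{j{\left(1 \right)}}{-18441 - -16265} - \frac{30271}{-20362} = \frac{104 - \frac{3}{4} + \frac{9 \cdot 1^{2}}{8}}{-18441 - -16265} - \frac{30271}{-20362} = \frac{104 - \frac{3}{4} + \frac{9}{8} \cdot 1}{-18441 + 16265} - - \frac{30271}{20362} = \frac{104 - \frac{3}{4} + \frac{9}{8}}{-2176} + \frac{30271}{20362} = \frac{835}{8} \left(- \frac{1}{2176}\right) + \frac{30271}{20362} = - \frac{835}{17408} + \frac{30271}{20362} = \frac{254977649}{177230848}$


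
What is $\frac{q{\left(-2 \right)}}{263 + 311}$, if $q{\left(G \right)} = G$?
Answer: $- \frac{1}{287} \approx -0.0034843$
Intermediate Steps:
$\frac{q{\left(-2 \right)}}{263 + 311} = - \frac{2}{263 + 311} = - \frac{2}{574} = \left(-2\right) \frac{1}{574} = - \frac{1}{287}$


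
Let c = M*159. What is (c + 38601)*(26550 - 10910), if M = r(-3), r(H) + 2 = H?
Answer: 591285840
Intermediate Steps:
r(H) = -2 + H
M = -5 (M = -2 - 3 = -5)
c = -795 (c = -5*159 = -795)
(c + 38601)*(26550 - 10910) = (-795 + 38601)*(26550 - 10910) = 37806*15640 = 591285840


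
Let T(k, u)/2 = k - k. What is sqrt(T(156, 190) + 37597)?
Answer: sqrt(37597) ≈ 193.90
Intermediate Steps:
T(k, u) = 0 (T(k, u) = 2*(k - k) = 2*0 = 0)
sqrt(T(156, 190) + 37597) = sqrt(0 + 37597) = sqrt(37597)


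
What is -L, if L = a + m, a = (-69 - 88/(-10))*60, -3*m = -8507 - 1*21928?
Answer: -6533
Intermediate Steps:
m = 10145 (m = -(-8507 - 1*21928)/3 = -(-8507 - 21928)/3 = -⅓*(-30435) = 10145)
a = -3612 (a = (-69 - 88*(-⅒))*60 = (-69 + 44/5)*60 = -301/5*60 = -3612)
L = 6533 (L = -3612 + 10145 = 6533)
-L = -1*6533 = -6533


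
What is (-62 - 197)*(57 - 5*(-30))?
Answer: -53613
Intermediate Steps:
(-62 - 197)*(57 - 5*(-30)) = -259*(57 + 150) = -259*207 = -53613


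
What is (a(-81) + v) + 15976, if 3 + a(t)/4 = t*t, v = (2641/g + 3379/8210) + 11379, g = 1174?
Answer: 129131523134/2409635 ≈ 53590.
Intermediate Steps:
v = 27425649054/2409635 (v = (2641/1174 + 3379/8210) + 11379 = 6412389/2409635 + 11379 = 27425649054/2409635 ≈ 11382.)
a(t) = -12 + 4*t² (a(t) = -12 + 4*(t*t) = -12 + 4*t²)
(a(-81) + v) + 15976 = ((-12 + 4*(-81)²) + 27425649054/2409635) + 15976 = ((-12 + 4*6561) + 27425649054/2409635) + 15976 = ((-12 + 26244) + 27425649054/2409635) + 15976 = (26232 + 27425649054/2409635) + 15976 = 90635194374/2409635 + 15976 = 129131523134/2409635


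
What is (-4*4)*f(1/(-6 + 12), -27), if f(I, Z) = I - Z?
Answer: -1304/3 ≈ -434.67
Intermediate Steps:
(-4*4)*f(1/(-6 + 12), -27) = (-4*4)*(1/(-6 + 12) - 1*(-27)) = -16*(1/6 + 27) = -16*163/6 = -1304/3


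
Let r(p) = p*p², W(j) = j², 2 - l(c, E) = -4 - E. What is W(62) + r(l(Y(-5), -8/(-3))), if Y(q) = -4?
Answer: 121364/27 ≈ 4495.0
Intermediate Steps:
l(c, E) = 6 + E (l(c, E) = 2 - (-4 - E) = 2 + (4 + E) = 6 + E)
r(p) = p³
W(62) + r(l(Y(-5), -8/(-3))) = 62² + (6 - 8/(-3))³ = 3844 + (6 - 8*(-⅓))³ = 3844 + (6 + 8/3)³ = 3844 + (26/3)³ = 3844 + 17576/27 = 121364/27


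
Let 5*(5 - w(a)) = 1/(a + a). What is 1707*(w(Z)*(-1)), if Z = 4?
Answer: -339693/40 ≈ -8492.3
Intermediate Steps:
w(a) = 5 - 1/(10*a) (w(a) = 5 - 1/(5*(a + a)) = 5 - 1/(2*a)/5 = 5 - 1/(10*a))
1707*(w(Z)*(-1)) = 1707*((5 - 1/10/4)*(-1)) = 1707*((5 - 1/10*1/4)*(-1)) = 1707*((5 - 1/40)*(-1)) = 1707*((199/40)*(-1)) = 1707*(-199/40) = -339693/40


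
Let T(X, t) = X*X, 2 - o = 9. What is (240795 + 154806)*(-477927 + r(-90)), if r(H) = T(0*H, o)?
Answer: -189068399127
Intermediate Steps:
o = -7 (o = 2 - 1*9 = 2 - 9 = -7)
T(X, t) = X²
r(H) = 0 (r(H) = (0*H)² = 0² = 0)
(240795 + 154806)*(-477927 + r(-90)) = (240795 + 154806)*(-477927 + 0) = 395601*(-477927) = -189068399127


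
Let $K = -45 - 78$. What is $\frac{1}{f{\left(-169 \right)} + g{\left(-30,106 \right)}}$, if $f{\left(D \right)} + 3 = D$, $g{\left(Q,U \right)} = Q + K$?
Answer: $- \frac{1}{325} \approx -0.0030769$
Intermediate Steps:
$K = -123$ ($K = -45 - 78 = -123$)
$g{\left(Q,U \right)} = -123 + Q$ ($g{\left(Q,U \right)} = Q - 123 = -123 + Q$)
$f{\left(D \right)} = -3 + D$
$\frac{1}{f{\left(-169 \right)} + g{\left(-30,106 \right)}} = \frac{1}{\left(-3 - 169\right) - 153} = \frac{1}{-172 - 153} = \frac{1}{-325} = - \frac{1}{325}$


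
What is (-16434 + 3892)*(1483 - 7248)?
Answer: 72304630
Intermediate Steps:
(-16434 + 3892)*(1483 - 7248) = -12542*(-5765) = 72304630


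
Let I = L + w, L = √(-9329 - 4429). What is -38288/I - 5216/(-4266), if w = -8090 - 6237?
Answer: 1705423391104/437855173371 + 38288*I*√13758/205276687 ≈ 3.8949 + 0.021878*I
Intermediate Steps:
w = -14327
L = I*√13758 (L = √(-13758) = I*√13758 ≈ 117.29*I)
I = -14327 + I*√13758 (I = I*√13758 - 14327 = -14327 + I*√13758 ≈ -14327.0 + 117.29*I)
-38288/I - 5216/(-4266) = -38288/(-14327 + I*√13758) - 5216/(-4266) = -38288/(-14327 + I*√13758) - 5216*(-1/4266) = -38288/(-14327 + I*√13758) + 2608/2133 = 2608/2133 - 38288/(-14327 + I*√13758)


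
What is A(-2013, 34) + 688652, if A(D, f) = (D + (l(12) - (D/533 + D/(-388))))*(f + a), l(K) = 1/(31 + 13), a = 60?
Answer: 283957097431/568711 ≈ 4.9930e+5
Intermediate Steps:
l(K) = 1/44
A(D, f) = (60 + f)*(1/44 + 206949*D/206804) (A(D, f) = (D + (1/44 - (D/533 + D/(-388))))*(f + 60) = (D + (1/44 - (D*(1/533) + D*(-1/388))))*(60 + f) = (D + (1/44 - (D/533 - D/388)))*(60 + f) = (D + (1/44 - (-145)*D/206804))*(60 + f) = (D + (1/44 + 145*D/206804))*(60 + f) = (1/44 + 206949*D/206804)*(60 + f) = (60 + f)*(1/44 + 206949*D/206804))
A(-2013, 34) + 688652 = (15/11 + (1/44)*34 + (3104235/51701)*(-2013) + (206949/206804)*(-2013)*34) + 688652 = (15/11 + 17/22 - 6248825055/51701 - 7082001729/103402) + 688652 = -107686870141/568711 + 688652 = 283957097431/568711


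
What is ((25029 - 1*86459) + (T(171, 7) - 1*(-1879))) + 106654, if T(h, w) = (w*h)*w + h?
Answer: 55653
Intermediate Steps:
T(h, w) = h + h*w² (T(h, w) = (h*w)*w + h = h*w² + h = h + h*w²)
((25029 - 1*86459) + (T(171, 7) - 1*(-1879))) + 106654 = ((25029 - 1*86459) + (171*(1 + 7²) - 1*(-1879))) + 106654 = ((25029 - 86459) + (171*(1 + 49) + 1879)) + 106654 = (-61430 + (171*50 + 1879)) + 106654 = (-61430 + (8550 + 1879)) + 106654 = (-61430 + 10429) + 106654 = -51001 + 106654 = 55653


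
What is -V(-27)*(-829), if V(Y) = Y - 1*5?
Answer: -26528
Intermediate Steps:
V(Y) = -5 + Y (V(Y) = Y - 5 = -5 + Y)
-V(-27)*(-829) = -(-5 - 27)*(-829) = -(-32)*(-829) = -1*26528 = -26528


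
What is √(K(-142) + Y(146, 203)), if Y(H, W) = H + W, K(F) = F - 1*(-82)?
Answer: 17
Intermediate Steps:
K(F) = 82 + F (K(F) = F + 82 = 82 + F)
√(K(-142) + Y(146, 203)) = √((82 - 142) + (146 + 203)) = √(-60 + 349) = √289 = 17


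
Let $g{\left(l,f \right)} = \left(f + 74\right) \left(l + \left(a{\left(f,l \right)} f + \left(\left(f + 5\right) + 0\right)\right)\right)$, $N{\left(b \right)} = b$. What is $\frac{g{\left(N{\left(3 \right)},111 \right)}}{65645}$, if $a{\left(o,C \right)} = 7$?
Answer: $\frac{33152}{13129} \approx 2.5251$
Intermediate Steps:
$g{\left(l,f \right)} = \left(74 + f\right) \left(5 + l + 8 f\right)$ ($g{\left(l,f \right)} = \left(f + 74\right) \left(l + \left(7 f + \left(\left(f + 5\right) + 0\right)\right)\right) = \left(74 + f\right) \left(l + \left(7 f + \left(\left(5 + f\right) + 0\right)\right)\right) = \left(74 + f\right) \left(l + \left(7 f + \left(5 + f\right)\right)\right) = \left(74 + f\right) \left(l + \left(5 + 8 f\right)\right) = \left(74 + f\right) \left(5 + l + 8 f\right)$)
$\frac{g{\left(N{\left(3 \right)},111 \right)}}{65645} = \frac{370 + 8 \cdot 111^{2} + 74 \cdot 3 + 597 \cdot 111 + 111 \cdot 3}{65645} = \left(370 + 8 \cdot 12321 + 222 + 66267 + 333\right) \frac{1}{65645} = \left(370 + 98568 + 222 + 66267 + 333\right) \frac{1}{65645} = 165760 \cdot \frac{1}{65645} = \frac{33152}{13129}$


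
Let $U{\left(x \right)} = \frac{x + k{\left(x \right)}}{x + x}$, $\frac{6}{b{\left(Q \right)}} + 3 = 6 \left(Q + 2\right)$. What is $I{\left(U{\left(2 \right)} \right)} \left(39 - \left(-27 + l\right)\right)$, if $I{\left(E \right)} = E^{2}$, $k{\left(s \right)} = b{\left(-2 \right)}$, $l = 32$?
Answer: $0$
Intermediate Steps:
$b{\left(Q \right)} = \frac{6}{9 + 6 Q}$ ($b{\left(Q \right)} = \frac{6}{-3 + 6 \left(Q + 2\right)} = \frac{6}{-3 + 6 \left(2 + Q\right)} = \frac{6}{-3 + \left(12 + 6 Q\right)} = \frac{6}{9 + 6 Q}$)
$k{\left(s \right)} = -2$ ($k{\left(s \right)} = \frac{2}{3 + 2 \left(-2\right)} = \frac{2}{3 - 4} = \frac{2}{-1} = 2 \left(-1\right) = -2$)
$U{\left(x \right)} = \frac{-2 + x}{2 x}$ ($U{\left(x \right)} = \frac{x - 2}{x + x} = \frac{-2 + x}{2 x}$)
$I{\left(U{\left(2 \right)} \right)} \left(39 - \left(-27 + l\right)\right) = \left(\frac{-2 + 2}{2 \cdot 2}\right)^{2} \left(39 + \left(27 - 32\right)\right) = \left(\frac{1}{2} \cdot \frac{1}{2} \cdot 0\right)^{2} \left(39 + \left(27 - 32\right)\right) = 0^{2} \left(39 - 5\right) = 0 \cdot 34 = 0$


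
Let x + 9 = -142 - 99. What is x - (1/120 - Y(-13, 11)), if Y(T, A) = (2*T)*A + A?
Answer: -63001/120 ≈ -525.01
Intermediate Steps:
Y(T, A) = A + 2*A*T (Y(T, A) = 2*A*T + A = A + 2*A*T)
x = -250 (x = -9 + (-142 - 99) = -9 - 241 = -250)
x - (1/120 - Y(-13, 11)) = -250 - (1/120 - 11*(1 + 2*(-13))) = -250 - (1/120 - 11*(1 - 26)) = -250 - (1/120 - 11*(-25)) = -250 - (1/120 - 1*(-275)) = -250 - (1/120 + 275) = -250 - 1*33001/120 = -250 - 33001/120 = -63001/120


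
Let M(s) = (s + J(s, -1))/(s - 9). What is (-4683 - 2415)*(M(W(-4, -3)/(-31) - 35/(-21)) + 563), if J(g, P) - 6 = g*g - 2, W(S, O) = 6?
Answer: -3091448893/775 ≈ -3.9890e+6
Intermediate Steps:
J(g, P) = 4 + g² (J(g, P) = 6 + (g*g - 2) = 6 + (g² - 2) = 6 + (-2 + g²) = 4 + g²)
M(s) = (4 + s + s²)/(-9 + s) (M(s) = (s + (4 + s²))/(s - 9) = (4 + s + s²)/(-9 + s))
(-4683 - 2415)*(M(W(-4, -3)/(-31) - 35/(-21)) + 563) = (-4683 - 2415)*((4 + (6/(-31) - 35/(-21)) + (6/(-31) - 35/(-21))²)/(-9 + (6/(-31) - 35/(-21))) + 563) = -7098*((4 + (6*(-1/31) - 35*(-1/21)) + (6*(-1/31) - 35*(-1/21))²)/(-9 + (6*(-1/31) - 35*(-1/21))) + 563) = -7098*((4 + (-6/31 + 5/3) + (-6/31 + 5/3)²)/(-9 + (-6/31 + 5/3)) + 563) = -7098*((4 + 137/93 + (137/93)²)/(-9 + 137/93) + 563) = -7098*((4 + 137/93 + 18769/8649)/(-700/93) + 563) = -7098*(-93/700*66106/8649 + 563) = -7098*(-33053/32550 + 563) = -7098*18292597/32550 = -3091448893/775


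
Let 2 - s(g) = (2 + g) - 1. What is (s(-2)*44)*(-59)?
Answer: -7788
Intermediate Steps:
s(g) = 1 - g (s(g) = 2 - ((2 + g) - 1) = 2 - (1 + g) = 2 + (-1 - g) = 1 - g)
(s(-2)*44)*(-59) = ((1 - 1*(-2))*44)*(-59) = ((1 + 2)*44)*(-59) = (3*44)*(-59) = 132*(-59) = -7788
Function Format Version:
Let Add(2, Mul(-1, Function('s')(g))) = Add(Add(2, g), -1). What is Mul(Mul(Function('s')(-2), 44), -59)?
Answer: -7788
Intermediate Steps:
Function('s')(g) = Add(1, Mul(-1, g)) (Function('s')(g) = Add(2, Mul(-1, Add(Add(2, g), -1))) = Add(2, Mul(-1, Add(1, g))) = Add(2, Add(-1, Mul(-1, g))) = Add(1, Mul(-1, g)))
Mul(Mul(Function('s')(-2), 44), -59) = Mul(Mul(Add(1, Mul(-1, -2)), 44), -59) = Mul(Mul(Add(1, 2), 44), -59) = Mul(Mul(3, 44), -59) = Mul(132, -59) = -7788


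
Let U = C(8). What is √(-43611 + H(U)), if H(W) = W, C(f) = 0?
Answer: I*√43611 ≈ 208.83*I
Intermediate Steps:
U = 0
√(-43611 + H(U)) = √(-43611 + 0) = √(-43611) = I*√43611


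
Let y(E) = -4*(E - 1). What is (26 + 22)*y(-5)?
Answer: 1152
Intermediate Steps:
y(E) = 4 - 4*E (y(E) = -4*(-1 + E) = 4 - 4*E)
(26 + 22)*y(-5) = (26 + 22)*(4 - 4*(-5)) = 48*(4 + 20) = 48*24 = 1152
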